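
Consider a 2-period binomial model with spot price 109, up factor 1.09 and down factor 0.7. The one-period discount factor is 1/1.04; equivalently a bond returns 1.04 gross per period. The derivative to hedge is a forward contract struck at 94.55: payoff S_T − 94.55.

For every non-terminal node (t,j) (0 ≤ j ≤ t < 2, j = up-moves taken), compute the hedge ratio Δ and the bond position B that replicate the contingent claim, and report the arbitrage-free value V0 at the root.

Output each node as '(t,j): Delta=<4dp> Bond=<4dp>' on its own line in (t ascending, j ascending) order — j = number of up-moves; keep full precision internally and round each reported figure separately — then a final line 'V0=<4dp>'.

Risk-neutral probability p* = (R−d)/(u−d) = (1.04−0.7)/(1.09−0.7) = 0.8718.
Payoff layer (t=2): V(2,0)=-41.1400, V(2,1)=-11.3830, V(2,2)=34.9529
(1,0): S=76.3000. Δ = (V_up−V_dn)/(S_up−S_dn) = (-11.3830−-41.1400)/(83.1670−53.4100) = 1.0000. V = [p*·-11.3830 + (1−p*)·-41.1400]/1.04 = -14.6135. B = V − Δ·S = -90.9135.
(1,1): S=118.8100. Δ = (V_up−V_dn)/(S_up−S_dn) = (34.9529−-11.3830)/(129.5029−83.1670) = 1.0000. V = [p*·34.9529 + (1−p*)·-11.3830]/1.04 = 27.8965. B = V − Δ·S = -90.9135.
(0,0): S=109.0000. Δ = (V_up−V_dn)/(S_up−S_dn) = (27.8965−-14.6135)/(118.8100−76.3000) = 1.0000. V = [p*·27.8965 + (1−p*)·-14.6135]/1.04 = 21.5832. B = V − Δ·S = -87.4168.
Self-financing check: at every node Δ·S+B equals the discounted successor values.

(0,0): Delta=1.0000 Bond=-87.4168
(1,0): Delta=1.0000 Bond=-90.9135
(1,1): Delta=1.0000 Bond=-90.9135
V0=21.5832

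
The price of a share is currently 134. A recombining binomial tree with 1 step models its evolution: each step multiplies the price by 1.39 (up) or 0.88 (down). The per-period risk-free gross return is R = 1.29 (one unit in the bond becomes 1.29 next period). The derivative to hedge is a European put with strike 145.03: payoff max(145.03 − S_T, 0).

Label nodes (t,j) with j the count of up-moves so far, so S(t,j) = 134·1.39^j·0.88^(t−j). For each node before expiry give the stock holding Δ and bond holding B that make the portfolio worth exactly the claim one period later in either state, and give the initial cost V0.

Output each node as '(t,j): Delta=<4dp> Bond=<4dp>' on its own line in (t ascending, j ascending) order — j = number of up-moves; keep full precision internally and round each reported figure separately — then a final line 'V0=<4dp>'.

(0,0): Delta=-0.3967 Bond=57.2775
V0=4.1207

Under the risk-neutral measure, an up-move has probability p* = (R−d)/(u−d) = 0.8039 and values discount at R = 1.29.
Terminal payoffs: V(1,0)=27.1100, V(1,1)=0.0000
Node (0,0) S=134.0000: V=(p*·0.0000+(1−p*)·27.1100)/1.29=4.1207; Δ=(0.0000−27.1100)/(186.2600−117.9200)=-0.3967; B=V−Δ·S=57.2775
Each (Δ,B) replicates both successor values, so the strategy is self-financing and V0 is arbitrage-free.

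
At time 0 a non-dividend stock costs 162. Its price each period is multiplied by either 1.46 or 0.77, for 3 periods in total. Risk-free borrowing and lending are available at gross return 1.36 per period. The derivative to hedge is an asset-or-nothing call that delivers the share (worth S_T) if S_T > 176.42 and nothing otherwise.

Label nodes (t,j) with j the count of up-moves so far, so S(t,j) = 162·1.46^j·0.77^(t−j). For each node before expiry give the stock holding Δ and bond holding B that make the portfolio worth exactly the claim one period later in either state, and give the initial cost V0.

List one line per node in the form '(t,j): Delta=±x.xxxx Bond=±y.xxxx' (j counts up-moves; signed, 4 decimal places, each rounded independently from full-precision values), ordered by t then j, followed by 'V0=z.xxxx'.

(0,0): Delta=1.1614 Bond=-29.2362
(1,0): Delta=1.9423 Bond=-137.1760
(1,1): Delta=1.0916 Bond=-23.2502
(2,0): Delta=0.0000 Bond=0.0000
(2,1): Delta=2.1159 Bond=-218.1796
(2,2): Delta=1.0000 Bond=0.0000
V0=158.9068

Risk-neutral probability p* = (R−d)/(u−d) = (1.36−0.77)/(1.46−0.77) = 0.8551.
Terminal values V(3,·): V(3,0)=0.0000, V(3,1)=0.0000, V(3,2)=265.8958, V(3,3)=504.1660
  t=2,j=0: stock 96.0498 → up 140.2327 (V=0.0000), down 73.9583 (V=0.0000). Price 0.0000; hedge Δ=0.0000, bond B=0.0000.
  t=2,j=1: stock 182.1204 → up 265.8958 (V=265.8958), down 140.2327 (V=0.0000). Price 167.1766; hedge Δ=2.1159, bond B=-218.1796.
  t=2,j=2: stock 345.3192 → up 504.1660 (V=504.1660), down 265.8958 (V=265.8958). Price 345.3192; hedge Δ=1.0000, bond B=0.0000.
  t=1,j=0: stock 124.7400 → up 182.1204 (V=167.1766), down 96.0498 (V=0.0000). Price 105.1089; hedge Δ=1.9423, bond B=-137.1760.
  t=1,j=1: stock 236.5200 → up 345.3192 (V=345.3192), down 182.1204 (V=167.1766). Price 234.9275; hedge Δ=1.0916, bond B=-23.2502.
  t=0,j=0: stock 162.0000 → up 236.5200 (V=234.9275), down 124.7400 (V=105.1089). Price 158.9068; hedge Δ=1.1614, bond B=-29.2362.
Self-financing check: at every node Δ·S+B equals the discounted successor values.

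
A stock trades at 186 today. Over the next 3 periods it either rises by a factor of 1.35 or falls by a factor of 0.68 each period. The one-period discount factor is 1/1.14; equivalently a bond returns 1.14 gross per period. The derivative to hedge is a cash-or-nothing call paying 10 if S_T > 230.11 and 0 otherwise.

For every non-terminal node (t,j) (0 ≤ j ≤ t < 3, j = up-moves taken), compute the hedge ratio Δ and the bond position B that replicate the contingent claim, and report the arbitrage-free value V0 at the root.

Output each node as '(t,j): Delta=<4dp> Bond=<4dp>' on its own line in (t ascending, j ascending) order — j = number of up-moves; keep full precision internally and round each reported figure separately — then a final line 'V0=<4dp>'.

(0,0): Delta=0.0266 Bond=0.2333
(1,0): Delta=0.0711 Bond=-5.3618
(1,1): Delta=0.0163 Bond=2.8352
(2,0): Delta=0.0000 Bond=0.0000
(2,1): Delta=0.0874 Bond=-8.9029
(2,2): Delta=0.0000 Bond=8.7719
V0=5.1761

Since d<R<u, set p* = (R−d)/(u−d) = 0.6866; price each node as the discounted p*-expectation of its children.
Terminal values V(3,·): V(3,0)=0.0000, V(3,1)=0.0000, V(3,2)=10.0000, V(3,3)=10.0000
(2,0): S=86.0064. Δ = (V_up−V_dn)/(S_up−S_dn) = (0.0000−0.0000)/(116.1086−58.4844) = 0.0000. V = [p*·0.0000 + (1−p*)·0.0000]/1.14 = 0.0000. B = V − Δ·S = 0.0000.
(2,1): S=170.7480. Δ = (V_up−V_dn)/(S_up−S_dn) = (10.0000−0.0000)/(230.5098−116.1086) = 0.0874. V = [p*·10.0000 + (1−p*)·0.0000]/1.14 = 6.0225. B = V − Δ·S = -8.9029.
(2,2): S=338.9850. Δ = (V_up−V_dn)/(S_up−S_dn) = (10.0000−10.0000)/(457.6298−230.5098) = 0.0000. V = [p*·10.0000 + (1−p*)·10.0000]/1.14 = 8.7719. B = V − Δ·S = 8.7719.
(1,0): S=126.4800. Δ = (V_up−V_dn)/(S_up−S_dn) = (6.0225−0.0000)/(170.7480−86.0064) = 0.0711. V = [p*·6.0225 + (1−p*)·0.0000]/1.14 = 3.6271. B = V − Δ·S = -5.3618.
(1,1): S=251.1000. Δ = (V_up−V_dn)/(S_up−S_dn) = (8.7719−6.0225)/(338.9850−170.7480) = 0.0163. V = [p*·8.7719 + (1−p*)·6.0225]/1.14 = 6.9387. B = V − Δ·S = 2.8352.
(0,0): S=186.0000. Δ = (V_up−V_dn)/(S_up−S_dn) = (6.9387−3.6271)/(251.1000−126.4800) = 0.0266. V = [p*·6.9387 + (1−p*)·3.6271]/1.14 = 5.1761. B = V − Δ·S = 0.2333.
Check: Δ(0,0)·S0 + B(0,0) = 5.1761 = V0.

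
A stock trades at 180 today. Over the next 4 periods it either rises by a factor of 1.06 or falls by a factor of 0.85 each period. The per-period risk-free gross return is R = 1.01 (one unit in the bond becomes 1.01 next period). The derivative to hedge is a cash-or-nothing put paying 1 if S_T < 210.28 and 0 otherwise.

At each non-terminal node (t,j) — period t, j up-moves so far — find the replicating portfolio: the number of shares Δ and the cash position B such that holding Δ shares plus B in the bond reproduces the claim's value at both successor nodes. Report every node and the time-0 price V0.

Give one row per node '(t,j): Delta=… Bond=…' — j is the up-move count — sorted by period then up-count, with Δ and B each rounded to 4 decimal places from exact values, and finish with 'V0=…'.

(0,0): Delta=-0.0114 Bond=2.6813
(1,0): Delta=0.0000 Bond=0.9706
(1,1): Delta=-0.0142 Bond=3.2511
(2,0): Delta=0.0000 Bond=0.9803
(2,1): Delta=0.0000 Bond=0.9803
(2,2): Delta=-0.0178 Bond=4.0034
(3,0): Delta=0.0000 Bond=0.9901
(3,1): Delta=0.0000 Bond=0.9901
(3,2): Delta=0.0000 Bond=0.9901
(3,3): Delta=-0.0222 Bond=4.9976
V0=0.6372

The replicating-portfolio and risk-neutral prices coincide; use p* = (1.01−0.85)/(1.06−0.85) = 0.7619 for the latter.
Terminal payoffs: V(4,0)=1.0000, V(4,1)=1.0000, V(4,2)=1.0000, V(4,3)=1.0000, V(4,4)=0.0000
Node (3,0) S=110.5425: V=(p*·1.0000+(1−p*)·1.0000)/1.01=0.9901; Δ=(1.0000−1.0000)/(117.1750−93.9611)=0.0000; B=V−Δ·S=0.9901
Node (3,1) S=137.8530: V=(p*·1.0000+(1−p*)·1.0000)/1.01=0.9901; Δ=(1.0000−1.0000)/(146.1242−117.1750)=0.0000; B=V−Δ·S=0.9901
Node (3,2) S=171.9108: V=(p*·1.0000+(1−p*)·1.0000)/1.01=0.9901; Δ=(1.0000−1.0000)/(182.2254−146.1242)=0.0000; B=V−Δ·S=0.9901
Node (3,3) S=214.3829: V=(p*·0.0000+(1−p*)·1.0000)/1.01=0.2357; Δ=(0.0000−1.0000)/(227.2459−182.2254)=-0.0222; B=V−Δ·S=4.9976
Node (2,0) S=130.0500: V=(p*·0.9901+(1−p*)·0.9901)/1.01=0.9803; Δ=(0.9901−0.9901)/(137.8530−110.5425)=0.0000; B=V−Δ·S=0.9803
Node (2,1) S=162.1800: V=(p*·0.9901+(1−p*)·0.9901)/1.01=0.9803; Δ=(0.9901−0.9901)/(171.9108−137.8530)=0.0000; B=V−Δ·S=0.9803
Node (2,2) S=202.2480: V=(p*·0.2357+(1−p*)·0.9901)/1.01=0.4112; Δ=(0.2357−0.9901)/(214.3829−171.9108)=-0.0178; B=V−Δ·S=4.0034
Node (1,0) S=153.0000: V=(p*·0.9803+(1−p*)·0.9803)/1.01=0.9706; Δ=(0.9803−0.9803)/(162.1800−130.0500)=0.0000; B=V−Δ·S=0.9706
Node (1,1) S=190.8000: V=(p*·0.4112+(1−p*)·0.9803)/1.01=0.5413; Δ=(0.4112−0.9803)/(202.2480−162.1800)=-0.0142; B=V−Δ·S=3.2511
Node (0,0) S=180.0000: V=(p*·0.5413+(1−p*)·0.9706)/1.01=0.6372; Δ=(0.5413−0.9706)/(190.8000−153.0000)=-0.0114; B=V−Δ·S=2.6813
The time-0 hedge costs 0.6372, which is the no-arbitrage price.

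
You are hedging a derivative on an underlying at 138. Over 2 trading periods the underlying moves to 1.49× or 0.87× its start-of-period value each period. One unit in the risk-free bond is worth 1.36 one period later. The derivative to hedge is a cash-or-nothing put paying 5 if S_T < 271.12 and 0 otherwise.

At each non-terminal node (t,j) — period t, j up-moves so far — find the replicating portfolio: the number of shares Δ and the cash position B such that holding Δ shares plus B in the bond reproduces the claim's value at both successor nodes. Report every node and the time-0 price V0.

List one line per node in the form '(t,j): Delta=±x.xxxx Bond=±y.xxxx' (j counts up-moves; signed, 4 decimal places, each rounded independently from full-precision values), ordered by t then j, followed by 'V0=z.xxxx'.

(0,0): Delta=-0.0340 Bond=5.7012
(1,0): Delta=0.0000 Bond=3.6765
(1,1): Delta=-0.0392 Bond=8.8354
V0=1.0148

Since d<R<u, set p* = (R−d)/(u−d) = 0.7903; price each node as the discounted p*-expectation of its children.
Terminal payoffs: V(2,0)=5.0000, V(2,1)=5.0000, V(2,2)=0.0000
  t=1,j=0: stock 120.0600 → up 178.8894 (V=5.0000), down 104.4522 (V=5.0000). Price 3.6765; hedge Δ=0.0000, bond B=3.6765.
  t=1,j=1: stock 205.6200 → up 306.3738 (V=0.0000), down 178.8894 (V=5.0000). Price 0.7709; hedge Δ=-0.0392, bond B=8.8354.
  t=0,j=0: stock 138.0000 → up 205.6200 (V=0.7709), down 120.0600 (V=3.6765). Price 1.0148; hedge Δ=-0.0340, bond B=5.7012.
Root portfolio cost Δ·138+B reproduces V0=1.0148.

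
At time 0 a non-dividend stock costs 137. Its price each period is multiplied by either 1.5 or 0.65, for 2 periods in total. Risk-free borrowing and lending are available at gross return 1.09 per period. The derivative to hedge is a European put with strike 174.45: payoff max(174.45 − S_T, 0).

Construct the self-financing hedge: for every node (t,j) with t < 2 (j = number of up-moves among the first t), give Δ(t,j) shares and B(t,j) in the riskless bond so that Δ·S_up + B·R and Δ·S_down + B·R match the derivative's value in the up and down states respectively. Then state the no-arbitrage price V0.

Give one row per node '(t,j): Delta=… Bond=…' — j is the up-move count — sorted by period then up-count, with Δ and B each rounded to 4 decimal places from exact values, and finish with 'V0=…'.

No-arbitrage ⇒ martingale measure with p* = (R−d)/(u−d) = 0.5176.
At expiry t=2: V(2,0)=116.5675, V(2,1)=40.8750, V(2,2)=0.0000
(1,0): S=89.0500. Δ = (V_up−V_dn)/(S_up−S_dn) = (40.8750−116.5675)/(133.5750−57.8825) = -1.0000. V = [p*·40.8750 + (1−p*)·116.5675]/1.09 = 70.9959. B = V − Δ·S = 160.0459.
(1,1): S=205.5000. Δ = (V_up−V_dn)/(S_up−S_dn) = (0.0000−40.8750)/(308.2500−133.5750) = -0.2340. V = [p*·0.0000 + (1−p*)·40.8750]/1.09 = 18.0882. B = V − Δ·S = 66.1765.
(0,0): S=137.0000. Δ = (V_up−V_dn)/(S_up−S_dn) = (18.0882−70.9959)/(205.5000−89.0500) = -0.4543. V = [p*·18.0882 + (1−p*)·70.9959]/1.09 = 40.0077. B = V − Δ·S = 102.2520.
Check: Δ(0,0)·S0 + B(0,0) = 40.0077 = V0.

(0,0): Delta=-0.4543 Bond=102.2520
(1,0): Delta=-1.0000 Bond=160.0459
(1,1): Delta=-0.2340 Bond=66.1765
V0=40.0077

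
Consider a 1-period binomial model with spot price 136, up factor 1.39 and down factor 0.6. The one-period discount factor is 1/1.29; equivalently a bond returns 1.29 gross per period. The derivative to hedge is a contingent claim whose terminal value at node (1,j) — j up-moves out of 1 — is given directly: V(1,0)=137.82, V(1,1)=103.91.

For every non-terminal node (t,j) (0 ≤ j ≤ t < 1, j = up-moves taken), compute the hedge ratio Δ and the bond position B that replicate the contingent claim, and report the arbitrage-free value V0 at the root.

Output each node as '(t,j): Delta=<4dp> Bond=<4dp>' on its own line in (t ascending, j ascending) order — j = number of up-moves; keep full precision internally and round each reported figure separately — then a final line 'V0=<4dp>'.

(0,0): Delta=-0.3156 Bond=126.8019
V0=83.8778

The replicating-portfolio and risk-neutral prices coincide; use p* = (1.29−0.6)/(1.39−0.6) = 0.8734 for the latter.
Terminal values V(1,·): V(1,0)=137.8200, V(1,1)=103.9100
Node (0,0) S=136.0000: V=(p*·103.9100+(1−p*)·137.8200)/1.29=83.8778; Δ=(103.9100−137.8200)/(189.0400−81.6000)=-0.3156; B=V−Δ·S=126.8019
Each (Δ,B) replicates both successor values, so the strategy is self-financing and V0 is arbitrage-free.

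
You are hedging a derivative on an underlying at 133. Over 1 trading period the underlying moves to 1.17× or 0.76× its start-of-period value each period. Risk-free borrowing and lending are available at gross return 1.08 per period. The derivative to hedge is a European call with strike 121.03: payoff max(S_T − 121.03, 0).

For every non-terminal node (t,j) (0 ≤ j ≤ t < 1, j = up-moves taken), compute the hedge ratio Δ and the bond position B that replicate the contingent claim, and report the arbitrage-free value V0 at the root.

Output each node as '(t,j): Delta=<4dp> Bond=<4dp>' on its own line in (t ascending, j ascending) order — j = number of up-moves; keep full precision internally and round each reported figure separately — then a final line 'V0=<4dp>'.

Since d<R<u, set p* = (R−d)/(u−d) = 0.7805; price each node as the discounted p*-expectation of its children.
Terminal values V(1,·): V(1,0)=0.0000, V(1,1)=34.5800
  t=0,j=0: stock 133.0000 → up 155.6100 (V=34.5800), down 101.0800 (V=0.0000). Price 24.9901; hedge Δ=0.6341, bond B=-59.3514.
Root portfolio cost Δ·133+B reproduces V0=24.9901.

(0,0): Delta=0.6341 Bond=-59.3514
V0=24.9901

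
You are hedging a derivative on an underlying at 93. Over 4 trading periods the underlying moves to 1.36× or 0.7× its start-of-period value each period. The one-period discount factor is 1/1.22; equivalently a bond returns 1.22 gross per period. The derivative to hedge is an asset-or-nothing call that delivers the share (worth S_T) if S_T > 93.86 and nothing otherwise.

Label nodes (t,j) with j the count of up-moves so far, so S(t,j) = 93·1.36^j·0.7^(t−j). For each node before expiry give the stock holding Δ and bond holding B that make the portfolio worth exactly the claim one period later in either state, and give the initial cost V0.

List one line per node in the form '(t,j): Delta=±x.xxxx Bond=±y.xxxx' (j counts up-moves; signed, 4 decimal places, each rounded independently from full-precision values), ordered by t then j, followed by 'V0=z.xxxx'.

Under the risk-neutral measure, an up-move has probability p* = (R−d)/(u−d) = 0.7879 and values discount at R = 1.22.
Terminal payoffs: V(4,0)=0.0000, V(4,1)=0.0000, V(4,2)=0.0000, V(4,3)=163.7562, V(4,4)=318.1549
Node (3,0) S=31.8990: V=(p*·0.0000+(1−p*)·0.0000)/1.22=0.0000; Δ=(0.0000−0.0000)/(43.3826−22.3293)=0.0000; B=V−Δ·S=0.0000
Node (3,1) S=61.9752: V=(p*·0.0000+(1−p*)·0.0000)/1.22=0.0000; Δ=(0.0000−0.0000)/(84.2863−43.3826)=0.0000; B=V−Δ·S=0.0000
Node (3,2) S=120.4090: V=(p*·163.7562+(1−p*)·0.0000)/1.22=105.7541; Δ=(163.7562−0.0000)/(163.7562−84.2863)=2.0606; B=V−Δ·S=-142.3613
Node (3,3) S=233.9374: V=(p*·318.1549+(1−p*)·163.7562)/1.22=233.9374; Δ=(318.1549−163.7562)/(318.1549−163.7562)=1.0000; B=V−Δ·S=0.0000
Node (2,0) S=45.5700: V=(p*·0.0000+(1−p*)·0.0000)/1.22=0.0000; Δ=(0.0000−0.0000)/(61.9752−31.8990)=0.0000; B=V−Δ·S=0.0000
Node (2,1) S=88.5360: V=(p*·105.7541+(1−p*)·0.0000)/1.22=68.2963; Δ=(105.7541−0.0000)/(120.4090−61.9752)=1.8098; B=V−Δ·S=-91.9373
Node (2,2) S=172.0128: V=(p*·233.9374+(1−p*)·105.7541)/1.22=169.4648; Δ=(233.9374−105.7541)/(233.9374−120.4090)=1.1291; B=V−Δ·S=-24.7523
Node (1,0) S=65.1000: V=(p*·68.2963+(1−p*)·0.0000)/1.22=44.1059; Δ=(68.2963−0.0000)/(88.5360−45.5700)=1.5895; B=V−Δ·S=-59.3733
Node (1,1) S=126.4800: V=(p*·169.4648+(1−p*)·68.2963)/1.22=121.3154; Δ=(169.4648−68.2963)/(172.0128−88.5360)=1.2119; B=V−Δ·S=-31.9702
Node (0,0) S=93.0000: V=(p*·121.3154+(1−p*)·44.1059)/1.22=86.0144; Δ=(121.3154−44.1059)/(126.4800−65.1000)=1.2579; B=V−Δ·S=-30.9697
Each (Δ,B) replicates both successor values, so the strategy is self-financing and V0 is arbitrage-free.

(0,0): Delta=1.2579 Bond=-30.9697
(1,0): Delta=1.5895 Bond=-59.3733
(1,1): Delta=1.2119 Bond=-31.9702
(2,0): Delta=0.0000 Bond=0.0000
(2,1): Delta=1.8098 Bond=-91.9373
(2,2): Delta=1.1291 Bond=-24.7523
(3,0): Delta=0.0000 Bond=0.0000
(3,1): Delta=0.0000 Bond=0.0000
(3,2): Delta=2.0606 Bond=-142.3613
(3,3): Delta=1.0000 Bond=0.0000
V0=86.0144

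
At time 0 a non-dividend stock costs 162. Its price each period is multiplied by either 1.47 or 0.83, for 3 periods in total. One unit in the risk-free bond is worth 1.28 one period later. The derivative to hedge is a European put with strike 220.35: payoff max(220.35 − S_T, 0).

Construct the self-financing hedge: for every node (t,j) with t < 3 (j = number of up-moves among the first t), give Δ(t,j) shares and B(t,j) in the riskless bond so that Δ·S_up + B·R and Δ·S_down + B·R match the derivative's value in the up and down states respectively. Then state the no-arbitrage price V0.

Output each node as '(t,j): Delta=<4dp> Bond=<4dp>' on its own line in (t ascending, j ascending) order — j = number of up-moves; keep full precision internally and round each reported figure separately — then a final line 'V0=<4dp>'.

The replicating-portfolio and risk-neutral prices coincide; use p* = (1.28−0.83)/(1.47−0.83) = 0.7031 for the latter.
At expiry t=3: V(3,0)=127.7205, V(3,1)=56.2954, V(3,2)=0.0000, V(3,3)=0.0000
(2,0): S=111.6018. Δ = (V_up−V_dn)/(S_up−S_dn) = (56.2954−127.7205)/(164.0546−92.6295) = -1.0000. V = [p*·56.2954 + (1−p*)·127.7205]/1.28 = 60.5466. B = V − Δ·S = 172.1484.
(2,1): S=197.6562. Δ = (V_up−V_dn)/(S_up−S_dn) = (0.0000−56.2954)/(290.5546−164.0546) = -0.4450. V = [p*·0.0000 + (1−p*)·56.2954]/1.28 = 13.0568. B = V − Δ·S = 101.0183.
(2,2): S=350.0658. Δ = (V_up−V_dn)/(S_up−S_dn) = (0.0000−0.0000)/(514.5967−290.5546) = 0.0000. V = [p*·0.0000 + (1−p*)·0.0000]/1.28 = 0.0000. B = V − Δ·S = 0.0000.
(1,0): S=134.4600. Δ = (V_up−V_dn)/(S_up−S_dn) = (13.0568−60.5466)/(197.6562−111.6018) = -0.5519. V = [p*·13.0568 + (1−p*)·60.5466]/1.28 = 21.2151. B = V − Δ·S = 95.4180.
(1,1): S=238.1400. Δ = (V_up−V_dn)/(S_up−S_dn) = (0.0000−13.0568)/(350.0658−197.6562) = -0.0857. V = [p*·0.0000 + (1−p*)·13.0568]/1.28 = 3.0283. B = V − Δ·S = 23.4295.
(0,0): S=162.0000. Δ = (V_up−V_dn)/(S_up−S_dn) = (3.0283−21.2151)/(238.1400−134.4600) = -0.1754. V = [p*·3.0283 + (1−p*)·21.2151]/1.28 = 6.5840. B = V − Δ·S = 35.0009.
Check: Δ(0,0)·S0 + B(0,0) = 6.5840 = V0.

(0,0): Delta=-0.1754 Bond=35.0009
(1,0): Delta=-0.5519 Bond=95.4180
(1,1): Delta=-0.0857 Bond=23.4295
(2,0): Delta=-1.0000 Bond=172.1484
(2,1): Delta=-0.4450 Bond=101.0183
(2,2): Delta=0.0000 Bond=0.0000
V0=6.5840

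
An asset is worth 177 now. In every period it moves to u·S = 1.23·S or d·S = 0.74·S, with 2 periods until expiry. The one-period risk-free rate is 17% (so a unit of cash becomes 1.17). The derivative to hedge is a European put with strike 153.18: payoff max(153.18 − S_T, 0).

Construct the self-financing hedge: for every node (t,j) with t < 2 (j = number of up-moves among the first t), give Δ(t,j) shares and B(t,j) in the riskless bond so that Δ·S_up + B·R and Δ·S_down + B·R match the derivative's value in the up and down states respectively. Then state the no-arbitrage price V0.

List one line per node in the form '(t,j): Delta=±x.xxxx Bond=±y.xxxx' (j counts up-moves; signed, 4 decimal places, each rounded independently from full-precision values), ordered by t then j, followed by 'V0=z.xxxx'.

(0,0): Delta=-0.0679 Bond=12.6314
(1,0): Delta=-0.8765 Bond=120.6932
(1,1): Delta=0.0000 Bond=0.0000
V0=0.6162

Under the risk-neutral measure, an up-move has probability p* = (R−d)/(u−d) = 0.8776 and values discount at R = 1.17.
Terminal values V(2,·): V(2,0)=56.2548, V(2,1)=0.0000, V(2,2)=0.0000
Node (1,0) S=130.9800: V=(p*·0.0000+(1−p*)·56.2548)/1.17=5.8875; Δ=(0.0000−56.2548)/(161.1054−96.9252)=-0.8765; B=V−Δ·S=120.6932
Node (1,1) S=217.7100: V=(p*·0.0000+(1−p*)·0.0000)/1.17=0.0000; Δ=(0.0000−0.0000)/(267.7833−161.1054)=0.0000; B=V−Δ·S=0.0000
Node (0,0) S=177.0000: V=(p*·0.0000+(1−p*)·5.8875)/1.17=0.6162; Δ=(0.0000−5.8875)/(217.7100−130.9800)=-0.0679; B=V−Δ·S=12.6314
Each (Δ,B) replicates both successor values, so the strategy is self-financing and V0 is arbitrage-free.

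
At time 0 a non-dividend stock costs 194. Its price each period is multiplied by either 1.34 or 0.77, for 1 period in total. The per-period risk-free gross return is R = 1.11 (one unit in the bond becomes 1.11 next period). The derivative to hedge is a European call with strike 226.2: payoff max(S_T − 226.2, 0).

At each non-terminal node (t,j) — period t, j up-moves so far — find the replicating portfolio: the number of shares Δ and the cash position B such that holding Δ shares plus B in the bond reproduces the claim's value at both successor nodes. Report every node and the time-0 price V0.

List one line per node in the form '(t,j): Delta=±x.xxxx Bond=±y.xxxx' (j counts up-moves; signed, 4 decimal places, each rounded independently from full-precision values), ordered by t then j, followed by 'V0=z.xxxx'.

(0,0): Delta=0.3053 Bond=-41.0861
V0=18.1419

No-arbitrage ⇒ martingale measure with p* = (R−d)/(u−d) = 0.5965.
Terminal values V(1,·): V(1,0)=0.0000, V(1,1)=33.7600
  t=0,j=0: stock 194.0000 → up 259.9600 (V=33.7600), down 149.3800 (V=0.0000). Price 18.1419; hedge Δ=0.3053, bond B=-41.0861.
Root portfolio cost Δ·194+B reproduces V0=18.1419.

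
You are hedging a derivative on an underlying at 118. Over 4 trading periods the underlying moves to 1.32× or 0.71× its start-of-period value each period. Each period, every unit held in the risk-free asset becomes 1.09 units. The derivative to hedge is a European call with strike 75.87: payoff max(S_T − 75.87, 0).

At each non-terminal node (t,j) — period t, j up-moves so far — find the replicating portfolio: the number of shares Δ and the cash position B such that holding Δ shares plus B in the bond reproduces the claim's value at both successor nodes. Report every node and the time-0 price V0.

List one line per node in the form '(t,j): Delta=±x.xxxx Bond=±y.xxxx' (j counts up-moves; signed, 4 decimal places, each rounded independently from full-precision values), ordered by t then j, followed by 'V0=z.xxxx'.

Under the risk-neutral measure, an up-move has probability p* = (R−d)/(u−d) = 0.6230 and values discount at R = 1.09.
Terminal values V(4,·): V(4,0)=0.0000, V(4,1)=0.0000, V(4,2)=27.7746, V(4,3)=116.8213, V(4,4)=282.3730
  t=3,j=0: stock 42.2335 → up 55.7482 (V=0.0000), down 29.9858 (V=0.0000). Price 0.0000; hedge Δ=0.0000, bond B=0.0000.
  t=3,j=1: stock 78.5186 → up 103.6446 (V=27.7746), down 55.7482 (V=0.0000). Price 15.8736; hedge Δ=0.5799, bond B=-29.6585.
  t=3,j=2: stock 145.9783 → up 192.6913 (V=116.8213), down 103.6446 (V=27.7746). Price 76.3728; hedge Δ=1.0000, bond B=-69.6055.
  t=3,j=3: stock 271.3962 → up 358.2430 (V=282.3730), down 192.6913 (V=116.8213). Price 201.7907; hedge Δ=1.0000, bond B=-69.6055.
  t=2,j=0: stock 59.4838 → up 78.5186 (V=15.8736), down 42.2335 (V=0.0000). Price 9.0720; hedge Δ=0.4375, bond B=-16.9503.
  t=2,j=1: stock 110.5896 → up 145.9783 (V=76.3728), down 78.5186 (V=15.8736). Price 49.1391; hedge Δ=0.8968, bond B=-50.0399.
  t=2,j=2: stock 205.6032 → up 271.3962 (V=201.7907), down 145.9783 (V=76.3728). Price 141.7449; hedge Δ=1.0000, bond B=-63.8583.
  t=1,j=0: stock 83.7800 → up 110.5896 (V=49.1391), down 59.4838 (V=9.0720). Price 31.2218; hedge Δ=0.7840, bond B=-34.4619.
  t=1,j=1: stock 155.7600 → up 205.6032 (V=141.7449), down 110.5896 (V=49.1391). Price 98.0073; hedge Δ=0.9747, bond B=-53.8056.
  t=0,j=0: stock 118.0000 → up 155.7600 (V=98.0073), down 83.7800 (V=31.2218). Price 66.8128; hedge Δ=0.9278, bond B=-42.6716.
Self-financing check: at every node Δ·S+B equals the discounted successor values.

(0,0): Delta=0.9278 Bond=-42.6716
(1,0): Delta=0.7840 Bond=-34.4619
(1,1): Delta=0.9747 Bond=-53.8056
(2,0): Delta=0.4375 Bond=-16.9503
(2,1): Delta=0.8968 Bond=-50.0399
(2,2): Delta=1.0000 Bond=-63.8583
(3,0): Delta=0.0000 Bond=0.0000
(3,1): Delta=0.5799 Bond=-29.6585
(3,2): Delta=1.0000 Bond=-69.6055
(3,3): Delta=1.0000 Bond=-69.6055
V0=66.8128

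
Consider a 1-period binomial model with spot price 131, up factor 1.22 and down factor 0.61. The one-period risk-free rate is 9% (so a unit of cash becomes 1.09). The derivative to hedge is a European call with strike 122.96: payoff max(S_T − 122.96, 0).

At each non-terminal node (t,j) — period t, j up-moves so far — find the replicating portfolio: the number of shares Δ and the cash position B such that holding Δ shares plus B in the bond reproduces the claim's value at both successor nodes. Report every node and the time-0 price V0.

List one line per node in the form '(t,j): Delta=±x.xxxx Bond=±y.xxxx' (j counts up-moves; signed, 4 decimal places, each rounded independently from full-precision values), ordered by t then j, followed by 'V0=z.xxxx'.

Under the risk-neutral measure, an up-move has probability p* = (R−d)/(u−d) = 0.7869 and values discount at R = 1.09.
At expiry t=1: V(1,0)=0.0000, V(1,1)=36.8600
  t=0,j=0: stock 131.0000 → up 159.8200 (V=36.8600), down 79.9100 (V=0.0000). Price 26.6097; hedge Δ=0.4613, bond B=-33.8165.
Self-financing check: at every node Δ·S+B equals the discounted successor values.

(0,0): Delta=0.4613 Bond=-33.8165
V0=26.6097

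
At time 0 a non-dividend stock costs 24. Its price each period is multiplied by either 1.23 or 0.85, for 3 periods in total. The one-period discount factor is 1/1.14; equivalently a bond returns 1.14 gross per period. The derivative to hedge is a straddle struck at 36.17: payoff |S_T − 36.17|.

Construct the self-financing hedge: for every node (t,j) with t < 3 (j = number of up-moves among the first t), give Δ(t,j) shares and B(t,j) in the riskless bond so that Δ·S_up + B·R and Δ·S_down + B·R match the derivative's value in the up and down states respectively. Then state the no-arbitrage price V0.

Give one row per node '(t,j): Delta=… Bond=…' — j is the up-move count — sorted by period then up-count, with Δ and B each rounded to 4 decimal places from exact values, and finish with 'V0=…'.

(0,0): Delta=-0.1655 Bond=9.4814
(1,0): Delta=-1.0000 Bond=27.8316
(1,1): Delta=0.0134 Bond=5.5258
(2,0): Delta=-1.0000 Bond=31.7281
(2,1): Delta=-1.0000 Bond=31.7281
(2,2): Delta=0.2308 Bond=-1.5923
V0=5.5083

Since d<R<u, set p* = (R−d)/(u−d) = 0.7632; price each node as the discounted p*-expectation of its children.
Terminal payoffs: V(3,0)=21.4310, V(3,1)=14.8418, V(3,2)=5.3068, V(3,3)=8.4908
Node (2,0) S=17.3400: V=(p*·14.8418+(1−p*)·21.4310)/1.14=14.3881; Δ=(14.8418−21.4310)/(21.3282−14.7390)=-1.0000; B=V−Δ·S=31.7281
Node (2,1) S=25.0920: V=(p*·5.3068+(1−p*)·14.8418)/1.14=6.6361; Δ=(5.3068−14.8418)/(30.8632−21.3282)=-1.0000; B=V−Δ·S=31.7281
Node (2,2) S=36.3096: V=(p*·8.4908+(1−p*)·5.3068)/1.14=6.7866; Δ=(8.4908−5.3068)/(44.6608−30.8632)=0.2308; B=V−Δ·S=-1.5923
Node (1,0) S=20.4000: V=(p*·6.6361+(1−p*)·14.3881)/1.14=7.4316; Δ=(6.6361−14.3881)/(25.0920−17.3400)=-1.0000; B=V−Δ·S=27.8316
Node (1,1) S=29.5200: V=(p*·6.7866+(1−p*)·6.6361)/1.14=5.9219; Δ=(6.7866−6.6361)/(36.3096−25.0920)=0.0134; B=V−Δ·S=5.5258
Node (0,0) S=24.0000: V=(p*·5.9219+(1−p*)·7.4316)/1.14=5.5083; Δ=(5.9219−7.4316)/(29.5200−20.4000)=-0.1655; B=V−Δ·S=9.4814
Check: Δ(0,0)·S0 + B(0,0) = 5.5083 = V0.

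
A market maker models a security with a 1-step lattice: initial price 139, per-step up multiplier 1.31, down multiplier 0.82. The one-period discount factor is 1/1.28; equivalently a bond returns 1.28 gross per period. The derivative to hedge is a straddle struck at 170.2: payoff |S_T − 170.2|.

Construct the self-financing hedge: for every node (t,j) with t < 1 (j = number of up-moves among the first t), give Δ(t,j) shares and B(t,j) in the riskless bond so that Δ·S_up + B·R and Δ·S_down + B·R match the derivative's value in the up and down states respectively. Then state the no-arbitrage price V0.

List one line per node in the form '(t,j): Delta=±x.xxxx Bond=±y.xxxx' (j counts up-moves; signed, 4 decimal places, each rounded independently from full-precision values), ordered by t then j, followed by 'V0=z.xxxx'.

No-arbitrage ⇒ martingale measure with p* = (R−d)/(u−d) = 0.9388.
Terminal values V(1,·): V(1,0)=56.2200, V(1,1)=11.8900
Node (0,0) S=139.0000: V=(p*·11.8900+(1−p*)·56.2200)/1.28=11.4094; Δ=(11.8900−56.2200)/(182.0900−113.9800)=-0.6509; B=V−Δ·S=101.8788
Check: Δ(0,0)·S0 + B(0,0) = 11.4094 = V0.

(0,0): Delta=-0.6509 Bond=101.8788
V0=11.4094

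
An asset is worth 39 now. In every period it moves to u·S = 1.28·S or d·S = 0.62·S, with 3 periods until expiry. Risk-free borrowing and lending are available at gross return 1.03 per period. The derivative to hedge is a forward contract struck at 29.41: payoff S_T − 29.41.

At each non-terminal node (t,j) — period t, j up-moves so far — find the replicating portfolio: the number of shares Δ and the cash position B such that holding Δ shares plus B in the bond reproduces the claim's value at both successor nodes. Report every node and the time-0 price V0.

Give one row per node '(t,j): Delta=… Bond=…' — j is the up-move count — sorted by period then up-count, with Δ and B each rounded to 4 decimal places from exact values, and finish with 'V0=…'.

Risk-neutral probability p* = (R−d)/(u−d) = (1.03−0.62)/(1.28−0.62) = 0.6212.
Terminal values V(3,·): V(3,0)=-20.1152, V(3,1)=-10.2208, V(3,2)=10.2065, V(3,3)=52.3789
Node (2,0) S=14.9916: V=(p*·-10.2208+(1−p*)·-20.1152)/1.03=-13.5618; Δ=(-10.2208−-20.1152)/(19.1892−9.2948)=1.0000; B=V−Δ·S=-28.5534
Node (2,1) S=30.9504: V=(p*·10.2065+(1−p*)·-10.2208)/1.03=2.3970; Δ=(10.2065−-10.2208)/(39.6165−19.1892)=1.0000; B=V−Δ·S=-28.5534
Node (2,2) S=63.8976: V=(p*·52.3789+(1−p*)·10.2065)/1.03=35.3442; Δ=(52.3789−10.2065)/(81.7889−39.6165)=1.0000; B=V−Δ·S=-28.5534
Node (1,0) S=24.1800: V=(p*·2.3970+(1−p*)·-13.5618)/1.03=-3.5417; Δ=(2.3970−-13.5618)/(30.9504−14.9916)=1.0000; B=V−Δ·S=-27.7217
Node (1,1) S=49.9200: V=(p*·35.3442+(1−p*)·2.3970)/1.03=22.1983; Δ=(35.3442−2.3970)/(63.8976−30.9504)=1.0000; B=V−Δ·S=-27.7217
Node (0,0) S=39.0000: V=(p*·22.1983+(1−p*)·-3.5417)/1.03=12.0857; Δ=(22.1983−-3.5417)/(49.9200−24.1800)=1.0000; B=V−Δ·S=-26.9143
Root portfolio cost Δ·39+B reproduces V0=12.0857.

(0,0): Delta=1.0000 Bond=-26.9143
(1,0): Delta=1.0000 Bond=-27.7217
(1,1): Delta=1.0000 Bond=-27.7217
(2,0): Delta=1.0000 Bond=-28.5534
(2,1): Delta=1.0000 Bond=-28.5534
(2,2): Delta=1.0000 Bond=-28.5534
V0=12.0857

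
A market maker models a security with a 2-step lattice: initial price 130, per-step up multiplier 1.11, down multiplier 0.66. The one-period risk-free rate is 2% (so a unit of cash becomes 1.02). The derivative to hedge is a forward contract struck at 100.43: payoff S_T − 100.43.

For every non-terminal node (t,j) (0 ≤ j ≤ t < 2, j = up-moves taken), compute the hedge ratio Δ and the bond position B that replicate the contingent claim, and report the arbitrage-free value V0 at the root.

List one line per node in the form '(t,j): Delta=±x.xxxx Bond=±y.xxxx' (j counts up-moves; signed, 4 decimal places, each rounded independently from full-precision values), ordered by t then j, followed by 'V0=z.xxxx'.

Since d<R<u, set p* = (R−d)/(u−d) = 0.8000; price each node as the discounted p*-expectation of its children.
Payoff layer (t=2): V(2,0)=-43.8020, V(2,1)=-5.1920, V(2,2)=59.7430
  t=1,j=0: stock 85.8000 → up 95.2380 (V=-5.1920), down 56.6280 (V=-43.8020). Price -12.6608; hedge Δ=1.0000, bond B=-98.4608.
  t=1,j=1: stock 144.3000 → up 160.1730 (V=59.7430), down 95.2380 (V=-5.1920). Price 45.8392; hedge Δ=1.0000, bond B=-98.4608.
  t=0,j=0: stock 130.0000 → up 144.3000 (V=45.8392), down 85.8000 (V=-12.6608). Price 33.4698; hedge Δ=1.0000, bond B=-96.5302.
Each (Δ,B) replicates both successor values, so the strategy is self-financing and V0 is arbitrage-free.

(0,0): Delta=1.0000 Bond=-96.5302
(1,0): Delta=1.0000 Bond=-98.4608
(1,1): Delta=1.0000 Bond=-98.4608
V0=33.4698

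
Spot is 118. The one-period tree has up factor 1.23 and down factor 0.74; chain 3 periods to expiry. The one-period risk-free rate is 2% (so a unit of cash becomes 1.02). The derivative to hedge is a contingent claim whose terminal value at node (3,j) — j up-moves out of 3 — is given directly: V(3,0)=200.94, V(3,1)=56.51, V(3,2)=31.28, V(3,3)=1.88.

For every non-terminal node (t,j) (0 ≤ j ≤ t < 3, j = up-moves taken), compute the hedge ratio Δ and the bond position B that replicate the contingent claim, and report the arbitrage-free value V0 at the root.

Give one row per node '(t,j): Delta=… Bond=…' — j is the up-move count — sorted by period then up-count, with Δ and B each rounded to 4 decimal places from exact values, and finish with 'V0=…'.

Risk-neutral probability p* = (R−d)/(u−d) = (1.02−0.74)/(1.23−0.74) = 0.5714.
Terminal values V(3,·): V(3,0)=200.9400, V(3,1)=56.5100, V(3,2)=31.2800, V(3,3)=1.8800
(2,0): S=64.6168. Δ = (V_up−V_dn)/(S_up−S_dn) = (56.5100−200.9400)/(79.4787−47.8164) = -4.5616. V = [p*·56.5100 + (1−p*)·200.9400]/1.02 = 116.0868. B = V − Δ·S = 410.8419.
(2,1): S=107.4036. Δ = (V_up−V_dn)/(S_up−S_dn) = (31.2800−56.5100)/(132.1064−79.4787) = -0.4794. V = [p*·31.2800 + (1−p*)·56.5100]/1.02 = 41.2675. B = V − Δ·S = 92.7573.
(2,2): S=178.5222. Δ = (V_up−V_dn)/(S_up−S_dn) = (1.8800−31.2800)/(219.5823−132.1064) = -0.3361. V = [p*·1.8800 + (1−p*)·31.2800]/1.02 = 14.1961. B = V − Δ·S = 74.1961.
(1,0): S=87.3200. Δ = (V_up−V_dn)/(S_up−S_dn) = (41.2675−116.0868)/(107.4036−64.6168) = -1.7487. V = [p*·41.2675 + (1−p*)·116.0868]/1.02 = 71.8950. B = V − Δ·S = 224.5875.
(1,1): S=145.1400. Δ = (V_up−V_dn)/(S_up−S_dn) = (14.1961−41.2675)/(178.5222−107.4036) = -0.3807. V = [p*·14.1961 + (1−p*)·41.2675]/1.02 = 25.2923. B = V − Δ·S = 80.5401.
(0,0): S=118.0000. Δ = (V_up−V_dn)/(S_up−S_dn) = (25.2923−71.8950)/(145.1400−87.3200) = -0.8060. V = [p*·25.2923 + (1−p*)·71.8950]/1.02 = 44.3773. B = V − Δ·S = 139.4850.
The time-0 hedge costs 44.3773, which is the no-arbitrage price.

(0,0): Delta=-0.8060 Bond=139.4850
(1,0): Delta=-1.7487 Bond=224.5875
(1,1): Delta=-0.3807 Bond=80.5401
(2,0): Delta=-4.5616 Bond=410.8419
(2,1): Delta=-0.4794 Bond=92.7573
(2,2): Delta=-0.3361 Bond=74.1961
V0=44.3773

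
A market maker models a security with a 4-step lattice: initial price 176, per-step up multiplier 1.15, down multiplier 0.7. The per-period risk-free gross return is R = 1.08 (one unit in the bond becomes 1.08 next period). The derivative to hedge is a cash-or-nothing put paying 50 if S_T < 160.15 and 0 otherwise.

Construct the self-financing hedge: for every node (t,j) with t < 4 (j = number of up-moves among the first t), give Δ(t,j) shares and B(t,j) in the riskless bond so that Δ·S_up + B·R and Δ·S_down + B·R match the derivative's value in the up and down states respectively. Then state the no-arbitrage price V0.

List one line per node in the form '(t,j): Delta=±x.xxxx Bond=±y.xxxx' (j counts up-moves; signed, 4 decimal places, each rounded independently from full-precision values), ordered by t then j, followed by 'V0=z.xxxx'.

(0,0): Delta=-0.1668 Bond=33.6455
(1,0): Delta=-0.5514 Bond=83.7194
(1,1): Delta=-0.1236 Bond=27.6088
(2,0): Delta=0.0000 Bond=42.8669
(2,1): Delta=-0.6132 Bond=99.1761
(2,2): Delta=-0.0688 Bond=17.0409
(3,0): Delta=0.0000 Bond=46.2963
(3,1): Delta=0.0000 Bond=46.2963
(3,2): Delta=-0.6819 Bond=118.3128
(3,3): Delta=0.0000 Bond=0.0000
V0=4.2936

Under the risk-neutral measure, an up-move has probability p* = (R−d)/(u−d) = 0.8444 and values discount at R = 1.08.
Terminal payoffs: V(4,0)=50.0000, V(4,1)=50.0000, V(4,2)=50.0000, V(4,3)=0.0000, V(4,4)=0.0000
  t=3,j=0: stock 60.3680 → up 69.4232 (V=50.0000), down 42.2576 (V=50.0000). Price 46.2963; hedge Δ=0.0000, bond B=46.2963.
  t=3,j=1: stock 99.1760 → up 114.0524 (V=50.0000), down 69.4232 (V=50.0000). Price 46.2963; hedge Δ=0.0000, bond B=46.2963.
  t=3,j=2: stock 162.9320 → up 187.3718 (V=0.0000), down 114.0524 (V=50.0000). Price 7.2016; hedge Δ=-0.6819, bond B=118.3128.
  t=3,j=3: stock 267.6740 → up 307.8251 (V=0.0000), down 187.3718 (V=0.0000). Price 0.0000; hedge Δ=0.0000, bond B=0.0000.
  t=2,j=0: stock 86.2400 → up 99.1760 (V=46.2963), down 60.3680 (V=46.2963). Price 42.8669; hedge Δ=0.0000, bond B=42.8669.
  t=2,j=1: stock 141.6800 → up 162.9320 (V=7.2016), down 99.1760 (V=46.2963). Price 12.2991; hedge Δ=-0.6132, bond B=99.1761.
  t=2,j=2: stock 232.7600 → up 267.6740 (V=0.0000), down 162.9320 (V=7.2016). Price 1.0373; hedge Δ=-0.0688, bond B=17.0409.
  t=1,j=0: stock 123.2000 → up 141.6800 (V=12.2991), down 86.2400 (V=42.8669). Price 15.7908; hedge Δ=-0.5514, bond B=83.7194.
  t=1,j=1: stock 202.4000 → up 232.7600 (V=1.0373), down 141.6800 (V=12.2991). Price 2.5825; hedge Δ=-0.1236, bond B=27.6088.
  t=0,j=0: stock 176.0000 → up 202.4000 (V=2.5825), down 123.2000 (V=15.7908). Price 4.2936; hedge Δ=-0.1668, bond B=33.6455.
The time-0 hedge costs 4.2936, which is the no-arbitrage price.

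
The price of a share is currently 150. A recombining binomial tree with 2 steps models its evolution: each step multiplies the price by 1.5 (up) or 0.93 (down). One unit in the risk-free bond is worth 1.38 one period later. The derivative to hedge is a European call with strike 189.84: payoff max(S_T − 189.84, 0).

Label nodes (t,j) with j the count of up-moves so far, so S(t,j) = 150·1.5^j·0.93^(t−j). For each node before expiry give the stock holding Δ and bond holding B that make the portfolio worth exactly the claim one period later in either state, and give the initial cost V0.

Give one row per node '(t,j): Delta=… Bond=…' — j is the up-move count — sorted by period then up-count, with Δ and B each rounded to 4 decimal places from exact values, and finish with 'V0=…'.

The replicating-portfolio and risk-neutral prices coincide; use p* = (1.38−0.93)/(1.5−0.93) = 0.7895 for the latter.
Terminal payoffs: V(2,0)=0.0000, V(2,1)=19.4100, V(2,2)=147.6600
Node (1,0) S=139.5000: V=(p*·19.4100+(1−p*)·0.0000)/1.38=11.1041; Δ=(19.4100−0.0000)/(209.2500−129.7350)=0.2441; B=V−Δ·S=-22.9485
Node (1,1) S=225.0000: V=(p*·147.6600+(1−p*)·19.4100)/1.38=87.4348; Δ=(147.6600−19.4100)/(337.5000−209.2500)=1.0000; B=V−Δ·S=-137.5652
Node (0,0) S=150.0000: V=(p*·87.4348+(1−p*)·11.1041)/1.38=51.7139; Δ=(87.4348−11.1041)/(225.0000−139.5000)=0.8928; B=V−Δ·S=-82.1996
The time-0 hedge costs 51.7139, which is the no-arbitrage price.

(0,0): Delta=0.8928 Bond=-82.1996
(1,0): Delta=0.2441 Bond=-22.9485
(1,1): Delta=1.0000 Bond=-137.5652
V0=51.7139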